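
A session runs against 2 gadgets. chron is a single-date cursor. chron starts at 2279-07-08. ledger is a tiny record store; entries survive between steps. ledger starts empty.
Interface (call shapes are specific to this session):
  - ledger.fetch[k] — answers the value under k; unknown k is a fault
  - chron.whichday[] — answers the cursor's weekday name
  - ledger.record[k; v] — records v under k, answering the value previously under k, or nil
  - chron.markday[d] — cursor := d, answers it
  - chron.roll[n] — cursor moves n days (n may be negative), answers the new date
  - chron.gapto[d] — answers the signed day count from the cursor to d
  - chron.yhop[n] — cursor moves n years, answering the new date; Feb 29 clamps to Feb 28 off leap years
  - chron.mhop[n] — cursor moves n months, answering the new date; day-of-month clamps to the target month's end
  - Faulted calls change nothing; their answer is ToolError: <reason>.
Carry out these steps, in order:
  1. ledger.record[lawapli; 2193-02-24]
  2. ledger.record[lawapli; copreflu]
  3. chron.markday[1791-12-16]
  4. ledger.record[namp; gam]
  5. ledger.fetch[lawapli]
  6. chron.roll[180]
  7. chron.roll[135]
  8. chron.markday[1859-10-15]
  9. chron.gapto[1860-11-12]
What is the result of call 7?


Answer: 1792-10-26

Derivation:
Invoking record with k: lawapli, v: 2193-02-24, yielding nil.
I invoke record with k: lawapli, v: copreflu, which returns 2193-02-24.
I run markday with d: 1791-12-16: 1791-12-16.
I call record with k: namp, v: gam, and observe nil.
I invoke fetch with k: lawapli, — result: copreflu.
Now I run roll with n: 180, which returns 1792-06-13.
I run roll with n: 135, and get 1792-10-26.
I run markday with d: 1859-10-15, and get 1859-10-15.
I try gapto with d: 1860-11-12, → 394.


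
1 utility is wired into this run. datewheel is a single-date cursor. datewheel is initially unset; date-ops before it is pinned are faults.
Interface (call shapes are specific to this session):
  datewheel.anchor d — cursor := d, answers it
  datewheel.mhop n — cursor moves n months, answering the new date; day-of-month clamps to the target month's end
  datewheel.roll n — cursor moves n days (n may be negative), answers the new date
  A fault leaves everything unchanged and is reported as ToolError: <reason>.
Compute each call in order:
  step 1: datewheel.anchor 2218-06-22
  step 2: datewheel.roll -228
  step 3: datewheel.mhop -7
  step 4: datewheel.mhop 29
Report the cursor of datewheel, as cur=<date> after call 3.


Answer: cur=2217-04-06

Derivation:
Invoking datewheel.anchor using d=2218-06-22, — result: 2218-06-22.
Now I run datewheel.roll using n=-228, giving 2217-11-06.
Now I run datewheel.mhop using n=-7, which returns 2217-04-06.
Then datewheel.mhop using n=29, and get 2219-09-06.


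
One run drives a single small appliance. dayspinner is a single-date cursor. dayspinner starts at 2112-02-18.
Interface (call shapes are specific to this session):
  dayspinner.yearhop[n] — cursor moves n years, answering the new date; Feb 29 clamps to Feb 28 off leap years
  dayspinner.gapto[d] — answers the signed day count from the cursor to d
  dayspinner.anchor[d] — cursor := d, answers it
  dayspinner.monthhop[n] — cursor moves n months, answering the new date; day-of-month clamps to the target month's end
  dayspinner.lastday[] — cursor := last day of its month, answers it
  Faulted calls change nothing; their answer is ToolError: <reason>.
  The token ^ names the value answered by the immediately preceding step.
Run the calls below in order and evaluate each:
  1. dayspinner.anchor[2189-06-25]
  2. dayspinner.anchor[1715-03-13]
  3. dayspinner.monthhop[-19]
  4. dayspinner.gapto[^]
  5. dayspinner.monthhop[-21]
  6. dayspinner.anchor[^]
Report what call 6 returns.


Answer: 1711-11-13

Derivation:
>> dayspinner.anchor(d=2189-06-25)
<< 2189-06-25
>> dayspinner.anchor(d=1715-03-13)
<< 1715-03-13
>> dayspinner.monthhop(n=-19)
<< 1713-08-13
>> dayspinner.gapto(d=^)
<< 0
>> dayspinner.monthhop(n=-21)
<< 1711-11-13
>> dayspinner.anchor(d=^)
<< 1711-11-13


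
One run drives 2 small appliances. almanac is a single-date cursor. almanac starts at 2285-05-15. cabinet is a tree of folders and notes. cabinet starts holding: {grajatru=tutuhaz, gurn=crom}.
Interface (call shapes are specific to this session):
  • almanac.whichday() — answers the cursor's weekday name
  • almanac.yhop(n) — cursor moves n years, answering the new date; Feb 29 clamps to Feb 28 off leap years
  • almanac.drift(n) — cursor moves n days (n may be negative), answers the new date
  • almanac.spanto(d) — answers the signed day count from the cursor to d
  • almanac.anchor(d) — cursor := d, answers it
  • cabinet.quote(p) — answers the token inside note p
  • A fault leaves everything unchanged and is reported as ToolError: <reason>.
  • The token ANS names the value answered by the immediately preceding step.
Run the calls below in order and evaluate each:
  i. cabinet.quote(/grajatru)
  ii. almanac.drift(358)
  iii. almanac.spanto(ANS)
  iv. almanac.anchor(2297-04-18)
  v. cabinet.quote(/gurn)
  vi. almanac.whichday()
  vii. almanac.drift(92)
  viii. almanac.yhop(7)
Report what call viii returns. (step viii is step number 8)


Answer: 2304-07-19

Derivation:
~$ quote /grajatru
[out] tutuhaz
~$ drift 358
[out] 2286-05-08
~$ spanto ANS
[out] 0
~$ anchor 2297-04-18
[out] 2297-04-18
~$ quote /gurn
[out] crom
~$ whichday
[out] Sunday
~$ drift 92
[out] 2297-07-19
~$ yhop 7
[out] 2304-07-19


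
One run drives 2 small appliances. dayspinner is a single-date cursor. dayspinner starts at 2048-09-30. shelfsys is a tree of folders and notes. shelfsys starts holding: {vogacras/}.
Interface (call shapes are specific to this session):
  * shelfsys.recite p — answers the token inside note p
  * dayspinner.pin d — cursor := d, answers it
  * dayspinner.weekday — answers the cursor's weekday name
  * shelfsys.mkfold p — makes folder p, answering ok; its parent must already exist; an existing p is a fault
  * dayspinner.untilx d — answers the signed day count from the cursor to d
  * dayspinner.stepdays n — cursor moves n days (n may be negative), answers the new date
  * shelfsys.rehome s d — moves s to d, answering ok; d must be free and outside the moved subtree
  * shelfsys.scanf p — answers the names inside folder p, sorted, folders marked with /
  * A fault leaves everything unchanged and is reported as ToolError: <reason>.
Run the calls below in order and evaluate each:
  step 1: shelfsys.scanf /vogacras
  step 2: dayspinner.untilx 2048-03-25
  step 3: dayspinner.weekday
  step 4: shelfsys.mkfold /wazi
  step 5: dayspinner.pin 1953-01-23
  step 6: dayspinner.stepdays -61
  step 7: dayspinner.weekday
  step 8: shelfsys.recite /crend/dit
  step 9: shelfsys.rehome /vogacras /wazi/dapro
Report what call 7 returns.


Do: shelfsys.scanf[p='/vogacras']
See: []
Do: dayspinner.untilx[d='2048-03-25']
See: -189
Do: dayspinner.weekday[]
See: Wednesday
Do: shelfsys.mkfold[p='/wazi']
See: ok
Do: dayspinner.pin[d='1953-01-23']
See: 1953-01-23
Do: dayspinner.stepdays[n='-61']
See: 1952-11-23
Do: dayspinner.weekday[]
See: Sunday
Do: shelfsys.recite[p='/crend/dit']
See: ToolError: not found
Do: shelfsys.rehome[s='/vogacras'; d='/wazi/dapro']
See: ok

Answer: Sunday


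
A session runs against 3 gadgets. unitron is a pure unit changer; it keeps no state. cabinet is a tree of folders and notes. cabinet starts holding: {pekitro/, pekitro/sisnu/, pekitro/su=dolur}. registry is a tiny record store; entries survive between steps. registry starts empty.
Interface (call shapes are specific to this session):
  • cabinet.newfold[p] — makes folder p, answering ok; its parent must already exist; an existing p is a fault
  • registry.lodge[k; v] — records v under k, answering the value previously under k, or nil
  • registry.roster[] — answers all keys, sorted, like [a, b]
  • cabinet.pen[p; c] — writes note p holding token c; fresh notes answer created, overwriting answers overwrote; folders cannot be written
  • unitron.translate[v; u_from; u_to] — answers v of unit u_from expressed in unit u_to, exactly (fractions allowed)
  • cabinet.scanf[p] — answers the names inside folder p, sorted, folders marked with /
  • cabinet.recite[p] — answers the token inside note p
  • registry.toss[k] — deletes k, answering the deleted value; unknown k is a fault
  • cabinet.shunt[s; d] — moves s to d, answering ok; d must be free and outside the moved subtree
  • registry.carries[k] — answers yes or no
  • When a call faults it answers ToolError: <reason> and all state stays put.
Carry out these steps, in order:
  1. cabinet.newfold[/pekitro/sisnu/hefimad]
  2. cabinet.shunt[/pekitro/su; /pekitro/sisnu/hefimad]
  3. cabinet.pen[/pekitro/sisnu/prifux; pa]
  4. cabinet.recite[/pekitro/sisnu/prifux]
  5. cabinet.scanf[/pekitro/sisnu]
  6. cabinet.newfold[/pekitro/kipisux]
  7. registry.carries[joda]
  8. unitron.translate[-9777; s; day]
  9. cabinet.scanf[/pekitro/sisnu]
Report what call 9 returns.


Answer: [hefimad/, prifux]

Derivation:
I use newfold on p→/pekitro/sisnu/hefimad, and observe ok.
Next I call shunt on s→/pekitro/su, d→/pekitro/sisnu/hefimad: ToolError: exists.
I call pen on p→/pekitro/sisnu/prifux, c→pa, and observe created.
Calling recite on p→/pekitro/sisnu/prifux, which returns pa.
Next I call scanf on p→/pekitro/sisnu, — result: [hefimad/, prifux].
I invoke newfold on p→/pekitro/kipisux, and see ok.
Invoking carries on k→joda, yielding no.
I use translate on v→-9777, u_from→s, u_to→day, giving -3259/28800.
Next I call scanf on p→/pekitro/sisnu, yielding [hefimad/, prifux].


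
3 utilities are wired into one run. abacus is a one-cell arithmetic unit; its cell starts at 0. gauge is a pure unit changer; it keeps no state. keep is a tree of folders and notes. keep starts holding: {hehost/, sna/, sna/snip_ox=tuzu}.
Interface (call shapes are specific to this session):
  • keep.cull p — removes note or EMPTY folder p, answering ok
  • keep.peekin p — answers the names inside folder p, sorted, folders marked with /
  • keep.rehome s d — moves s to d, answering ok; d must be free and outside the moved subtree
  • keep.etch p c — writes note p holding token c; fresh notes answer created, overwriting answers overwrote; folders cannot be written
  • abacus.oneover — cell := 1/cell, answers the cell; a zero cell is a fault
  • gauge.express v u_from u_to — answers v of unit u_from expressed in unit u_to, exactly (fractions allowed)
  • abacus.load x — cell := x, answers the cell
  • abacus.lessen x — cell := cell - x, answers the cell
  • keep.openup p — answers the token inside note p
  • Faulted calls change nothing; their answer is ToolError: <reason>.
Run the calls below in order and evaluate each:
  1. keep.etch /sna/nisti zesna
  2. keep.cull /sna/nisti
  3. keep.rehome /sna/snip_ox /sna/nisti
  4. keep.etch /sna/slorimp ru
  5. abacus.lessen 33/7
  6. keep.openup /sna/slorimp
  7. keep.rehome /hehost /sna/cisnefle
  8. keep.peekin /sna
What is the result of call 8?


Answer: [cisnefle/, nisti, slorimp]

Derivation:
[in] etch p→/sna/nisti c→zesna
:: created
[in] cull p→/sna/nisti
:: ok
[in] rehome s→/sna/snip_ox d→/sna/nisti
:: ok
[in] etch p→/sna/slorimp c→ru
:: created
[in] lessen x→33/7
:: -33/7
[in] openup p→/sna/slorimp
:: ru
[in] rehome s→/hehost d→/sna/cisnefle
:: ok
[in] peekin p→/sna
:: [cisnefle/, nisti, slorimp]


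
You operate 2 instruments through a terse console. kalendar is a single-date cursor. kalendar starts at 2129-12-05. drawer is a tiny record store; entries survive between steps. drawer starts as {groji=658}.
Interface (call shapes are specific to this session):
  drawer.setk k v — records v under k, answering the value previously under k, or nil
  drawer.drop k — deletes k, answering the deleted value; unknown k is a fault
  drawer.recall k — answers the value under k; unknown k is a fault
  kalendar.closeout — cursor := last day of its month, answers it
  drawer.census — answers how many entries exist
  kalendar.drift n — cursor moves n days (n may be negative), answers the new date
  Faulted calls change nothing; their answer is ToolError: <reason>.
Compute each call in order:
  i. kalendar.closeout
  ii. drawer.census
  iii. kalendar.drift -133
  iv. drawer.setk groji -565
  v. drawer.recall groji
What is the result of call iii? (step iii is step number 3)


Answer: 2129-08-20

Derivation:
# 1. kalendar.closeout() : 2129-12-31
# 2. drawer.census() : 1
# 3. kalendar.drift(n='-133') : 2129-08-20
# 4. drawer.setk(k='groji', v='-565') : 658
# 5. drawer.recall(k='groji') : -565


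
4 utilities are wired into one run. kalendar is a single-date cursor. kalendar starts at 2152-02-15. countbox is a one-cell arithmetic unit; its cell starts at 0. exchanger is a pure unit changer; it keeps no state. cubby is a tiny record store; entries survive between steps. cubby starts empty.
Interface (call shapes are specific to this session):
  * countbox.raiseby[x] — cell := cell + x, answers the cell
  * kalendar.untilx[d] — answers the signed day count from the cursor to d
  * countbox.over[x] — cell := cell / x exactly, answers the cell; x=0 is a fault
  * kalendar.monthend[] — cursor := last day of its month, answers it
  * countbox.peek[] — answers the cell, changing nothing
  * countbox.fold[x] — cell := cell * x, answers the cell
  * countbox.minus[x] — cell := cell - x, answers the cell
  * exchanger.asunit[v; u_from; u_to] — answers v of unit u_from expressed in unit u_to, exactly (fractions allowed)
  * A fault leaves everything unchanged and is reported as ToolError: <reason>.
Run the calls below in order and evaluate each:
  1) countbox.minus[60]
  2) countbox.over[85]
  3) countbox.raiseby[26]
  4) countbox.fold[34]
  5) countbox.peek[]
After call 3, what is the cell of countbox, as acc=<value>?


Act: minus[60]
Obs: -60
Act: over[85]
Obs: -12/17
Act: raiseby[26]
Obs: 430/17
Act: fold[34]
Obs: 860
Act: peek[]
Obs: 860

Answer: acc=430/17


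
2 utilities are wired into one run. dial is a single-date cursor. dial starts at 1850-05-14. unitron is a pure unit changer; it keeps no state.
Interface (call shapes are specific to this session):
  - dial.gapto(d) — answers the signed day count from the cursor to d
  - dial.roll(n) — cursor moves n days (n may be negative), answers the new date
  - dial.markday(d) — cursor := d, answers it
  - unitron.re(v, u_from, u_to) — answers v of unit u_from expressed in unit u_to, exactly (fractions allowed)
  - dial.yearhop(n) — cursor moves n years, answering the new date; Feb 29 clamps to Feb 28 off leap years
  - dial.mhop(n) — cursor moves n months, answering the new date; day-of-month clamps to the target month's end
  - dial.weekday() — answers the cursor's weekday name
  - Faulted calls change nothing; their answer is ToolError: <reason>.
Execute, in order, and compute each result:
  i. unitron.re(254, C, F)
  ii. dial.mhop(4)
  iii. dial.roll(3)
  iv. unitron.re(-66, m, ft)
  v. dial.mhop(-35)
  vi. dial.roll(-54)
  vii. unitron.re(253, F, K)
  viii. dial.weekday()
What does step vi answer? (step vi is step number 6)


Answer: 1847-08-24

Derivation:
·→ unitron.re(v: 254, u_from: C, u_to: F)
·← 2446/5
·→ dial.mhop(n: 4)
·← 1850-09-14
·→ dial.roll(n: 3)
·← 1850-09-17
·→ unitron.re(v: -66, u_from: m, u_to: ft)
·← -27500/127
·→ dial.mhop(n: -35)
·← 1847-10-17
·→ dial.roll(n: -54)
·← 1847-08-24
·→ unitron.re(v: 253, u_from: F, u_to: K)
·← 71267/180
·→ dial.weekday()
·← Tuesday


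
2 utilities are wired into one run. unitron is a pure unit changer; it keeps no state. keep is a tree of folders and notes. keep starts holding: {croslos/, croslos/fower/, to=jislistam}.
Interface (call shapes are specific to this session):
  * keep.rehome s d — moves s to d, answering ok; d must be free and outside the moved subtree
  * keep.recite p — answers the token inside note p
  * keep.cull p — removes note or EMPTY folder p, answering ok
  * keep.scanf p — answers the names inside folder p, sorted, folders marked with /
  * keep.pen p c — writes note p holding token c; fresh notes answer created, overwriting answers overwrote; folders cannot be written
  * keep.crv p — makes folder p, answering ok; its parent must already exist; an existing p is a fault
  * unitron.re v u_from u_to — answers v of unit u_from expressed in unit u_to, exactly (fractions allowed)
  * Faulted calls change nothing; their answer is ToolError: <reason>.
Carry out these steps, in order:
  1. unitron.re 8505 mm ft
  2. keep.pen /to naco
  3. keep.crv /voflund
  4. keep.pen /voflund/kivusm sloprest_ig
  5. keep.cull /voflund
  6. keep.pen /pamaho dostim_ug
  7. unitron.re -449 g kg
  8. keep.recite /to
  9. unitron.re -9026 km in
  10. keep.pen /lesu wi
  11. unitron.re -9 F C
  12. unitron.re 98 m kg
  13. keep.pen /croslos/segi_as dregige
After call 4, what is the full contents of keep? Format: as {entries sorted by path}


Step: unitron.re[v='8505'; u_from='mm'; u_to='ft']
Result: 14175/508
Step: keep.pen[p='/to'; c='naco']
Result: overwrote
Step: keep.crv[p='/voflund']
Result: ok
Step: keep.pen[p='/voflund/kivusm'; c='sloprest_ig']
Result: created
Step: keep.cull[p='/voflund']
Result: ToolError: not empty
Step: keep.pen[p='/pamaho'; c='dostim_ug']
Result: created
Step: unitron.re[v='-449'; u_from='g'; u_to='kg']
Result: -449/1000
Step: keep.recite[p='/to']
Result: naco
Step: unitron.re[v='-9026'; u_from='km'; u_to='in']
Result: -45130000000/127
Step: keep.pen[p='/lesu'; c='wi']
Result: created
Step: unitron.re[v='-9'; u_from='F'; u_to='C']
Result: -205/9
Step: unitron.re[v='98'; u_from='m'; u_to='kg']
Result: ToolError: incompatible units
Step: keep.pen[p='/croslos/segi_as'; c='dregige']
Result: created

Answer: {croslos/, croslos/fower/, to=naco, voflund/, voflund/kivusm=sloprest_ig}


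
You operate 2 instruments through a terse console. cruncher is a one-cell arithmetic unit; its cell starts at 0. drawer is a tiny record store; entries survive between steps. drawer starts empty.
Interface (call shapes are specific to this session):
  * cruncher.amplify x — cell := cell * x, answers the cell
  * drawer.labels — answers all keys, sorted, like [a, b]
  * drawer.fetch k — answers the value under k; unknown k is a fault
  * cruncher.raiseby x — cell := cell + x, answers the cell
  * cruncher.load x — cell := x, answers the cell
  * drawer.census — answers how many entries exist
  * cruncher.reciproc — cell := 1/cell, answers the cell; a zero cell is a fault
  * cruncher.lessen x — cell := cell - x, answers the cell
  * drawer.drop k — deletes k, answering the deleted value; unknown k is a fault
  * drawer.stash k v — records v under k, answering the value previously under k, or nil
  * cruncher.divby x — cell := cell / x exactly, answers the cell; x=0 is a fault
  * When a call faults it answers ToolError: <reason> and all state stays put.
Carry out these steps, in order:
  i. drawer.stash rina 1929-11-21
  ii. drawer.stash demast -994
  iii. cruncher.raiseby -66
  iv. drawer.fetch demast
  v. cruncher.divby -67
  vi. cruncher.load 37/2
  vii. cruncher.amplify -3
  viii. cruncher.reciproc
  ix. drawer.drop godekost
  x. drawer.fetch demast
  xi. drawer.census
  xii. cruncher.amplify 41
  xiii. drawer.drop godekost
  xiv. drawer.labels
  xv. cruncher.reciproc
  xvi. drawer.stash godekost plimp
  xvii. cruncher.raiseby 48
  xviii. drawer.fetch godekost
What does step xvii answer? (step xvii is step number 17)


I invoke drawer.stash(rina, 1929-11-21): nil.
Invoking drawer.stash(demast, -994), which returns nil.
Now I run cruncher.raiseby(-66), and see -66.
Using drawer.fetch(demast), giving -994.
I invoke cruncher.divby(-67), → 66/67.
Now I run cruncher.load(37/2), → 37/2.
Invoking cruncher.amplify(-3), which returns -111/2.
I invoke cruncher.reciproc: -2/111.
I use drawer.drop(godekost), and observe ToolError: no such key godekost.
Invoking drawer.fetch(demast), → -994.
Invoking drawer.census, which returns 2.
I invoke cruncher.amplify(41), giving -82/111.
I use drawer.drop(godekost): ToolError: no such key godekost.
Calling drawer.labels, → [demast, rina].
Next I call cruncher.reciproc: -111/82.
I call drawer.stash(godekost, plimp), → nil.
I try cruncher.raiseby(48), yielding 3825/82.
I run drawer.fetch(godekost), and see plimp.

Answer: 3825/82


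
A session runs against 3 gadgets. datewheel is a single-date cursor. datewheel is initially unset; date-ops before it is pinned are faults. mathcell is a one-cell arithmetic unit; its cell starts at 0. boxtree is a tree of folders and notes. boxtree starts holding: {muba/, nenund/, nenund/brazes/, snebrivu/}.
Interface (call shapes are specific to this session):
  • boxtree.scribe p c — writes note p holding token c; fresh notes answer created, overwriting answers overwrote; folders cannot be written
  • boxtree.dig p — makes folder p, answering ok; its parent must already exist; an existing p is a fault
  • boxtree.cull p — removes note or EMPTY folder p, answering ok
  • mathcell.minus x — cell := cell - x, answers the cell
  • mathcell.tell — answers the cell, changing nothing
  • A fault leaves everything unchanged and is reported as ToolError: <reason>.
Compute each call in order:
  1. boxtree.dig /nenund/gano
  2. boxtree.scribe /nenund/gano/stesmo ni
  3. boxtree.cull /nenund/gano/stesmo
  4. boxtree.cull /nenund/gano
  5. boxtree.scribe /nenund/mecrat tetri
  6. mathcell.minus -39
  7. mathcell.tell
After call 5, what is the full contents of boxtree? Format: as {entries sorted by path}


Answer: {muba/, nenund/, nenund/brazes/, nenund/mecrat=tetri, snebrivu/}

Derivation:
$ dig p='/nenund/gano'
  ok
$ scribe p='/nenund/gano/stesmo' c='ni'
  created
$ cull p='/nenund/gano/stesmo'
  ok
$ cull p='/nenund/gano'
  ok
$ scribe p='/nenund/mecrat' c='tetri'
  created
$ minus x='-39'
  39
$ tell
  39


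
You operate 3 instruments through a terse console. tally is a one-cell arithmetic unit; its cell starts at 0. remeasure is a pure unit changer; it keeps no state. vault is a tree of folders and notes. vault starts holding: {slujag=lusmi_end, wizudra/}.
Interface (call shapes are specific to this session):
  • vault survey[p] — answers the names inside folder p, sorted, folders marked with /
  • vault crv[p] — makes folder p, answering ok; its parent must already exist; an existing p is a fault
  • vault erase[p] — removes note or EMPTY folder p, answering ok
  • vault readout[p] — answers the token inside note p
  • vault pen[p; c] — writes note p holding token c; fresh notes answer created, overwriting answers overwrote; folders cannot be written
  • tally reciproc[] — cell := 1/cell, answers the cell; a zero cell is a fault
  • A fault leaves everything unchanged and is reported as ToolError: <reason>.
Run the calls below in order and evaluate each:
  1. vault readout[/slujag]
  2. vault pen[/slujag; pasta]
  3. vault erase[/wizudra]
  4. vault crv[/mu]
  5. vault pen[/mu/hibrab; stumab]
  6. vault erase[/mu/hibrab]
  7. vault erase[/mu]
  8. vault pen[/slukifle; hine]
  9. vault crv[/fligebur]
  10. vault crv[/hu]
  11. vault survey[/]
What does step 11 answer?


Answer: [fligebur/, hu/, slujag, slukifle]

Derivation:
==> vault readout(p: /slujag)
<== lusmi_end
==> vault pen(p: /slujag, c: pasta)
<== overwrote
==> vault erase(p: /wizudra)
<== ok
==> vault crv(p: /mu)
<== ok
==> vault pen(p: /mu/hibrab, c: stumab)
<== created
==> vault erase(p: /mu/hibrab)
<== ok
==> vault erase(p: /mu)
<== ok
==> vault pen(p: /slukifle, c: hine)
<== created
==> vault crv(p: /fligebur)
<== ok
==> vault crv(p: /hu)
<== ok
==> vault survey(p: /)
<== [fligebur/, hu/, slujag, slukifle]


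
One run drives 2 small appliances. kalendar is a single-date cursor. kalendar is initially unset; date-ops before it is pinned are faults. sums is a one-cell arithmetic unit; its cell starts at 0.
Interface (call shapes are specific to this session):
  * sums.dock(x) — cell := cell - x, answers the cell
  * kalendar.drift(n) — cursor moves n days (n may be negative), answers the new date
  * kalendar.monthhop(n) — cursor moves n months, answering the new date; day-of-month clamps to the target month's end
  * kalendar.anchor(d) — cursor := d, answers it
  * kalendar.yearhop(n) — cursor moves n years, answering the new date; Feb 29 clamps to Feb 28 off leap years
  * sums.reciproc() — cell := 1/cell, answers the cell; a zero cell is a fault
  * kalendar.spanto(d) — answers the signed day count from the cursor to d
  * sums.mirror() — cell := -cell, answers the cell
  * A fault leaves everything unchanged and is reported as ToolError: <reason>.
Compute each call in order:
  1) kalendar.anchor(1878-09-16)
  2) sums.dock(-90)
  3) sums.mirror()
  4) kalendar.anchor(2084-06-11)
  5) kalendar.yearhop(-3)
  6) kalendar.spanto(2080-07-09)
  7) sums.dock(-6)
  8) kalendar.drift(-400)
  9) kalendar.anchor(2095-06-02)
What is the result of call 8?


==> kalendar.anchor(d=1878-09-16)
<== 1878-09-16
==> sums.dock(x=-90)
<== 90
==> sums.mirror()
<== -90
==> kalendar.anchor(d=2084-06-11)
<== 2084-06-11
==> kalendar.yearhop(n=-3)
<== 2081-06-11
==> kalendar.spanto(d=2080-07-09)
<== -337
==> sums.dock(x=-6)
<== -84
==> kalendar.drift(n=-400)
<== 2080-05-07
==> kalendar.anchor(d=2095-06-02)
<== 2095-06-02

Answer: 2080-05-07


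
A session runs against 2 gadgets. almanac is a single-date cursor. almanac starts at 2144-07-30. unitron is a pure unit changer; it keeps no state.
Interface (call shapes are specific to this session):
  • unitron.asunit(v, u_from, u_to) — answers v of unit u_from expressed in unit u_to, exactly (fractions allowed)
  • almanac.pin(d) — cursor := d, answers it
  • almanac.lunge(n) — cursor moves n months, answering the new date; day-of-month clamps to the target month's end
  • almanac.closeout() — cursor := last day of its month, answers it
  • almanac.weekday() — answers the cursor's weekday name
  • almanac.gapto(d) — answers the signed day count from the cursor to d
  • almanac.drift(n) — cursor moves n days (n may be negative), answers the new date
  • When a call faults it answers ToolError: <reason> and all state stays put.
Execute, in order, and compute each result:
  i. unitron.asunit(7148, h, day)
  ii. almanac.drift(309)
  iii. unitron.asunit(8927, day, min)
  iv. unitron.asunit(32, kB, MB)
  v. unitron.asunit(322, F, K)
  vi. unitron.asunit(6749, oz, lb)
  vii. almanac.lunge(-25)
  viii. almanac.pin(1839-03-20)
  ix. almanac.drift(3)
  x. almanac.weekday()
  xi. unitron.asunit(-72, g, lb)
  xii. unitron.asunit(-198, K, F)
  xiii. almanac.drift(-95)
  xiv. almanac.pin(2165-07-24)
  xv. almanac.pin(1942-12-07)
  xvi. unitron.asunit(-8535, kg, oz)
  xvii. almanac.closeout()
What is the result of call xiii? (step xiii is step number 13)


Answer: 1838-12-18

Derivation:
>> unitron.asunit(v=7148, u_from=h, u_to=day)
<< 1787/6
>> almanac.drift(n=309)
<< 2145-06-04
>> unitron.asunit(v=8927, u_from=day, u_to=min)
<< 12854880
>> unitron.asunit(v=32, u_from=kB, u_to=MB)
<< 4/125
>> unitron.asunit(v=322, u_from=F, u_to=K)
<< 78167/180
>> unitron.asunit(v=6749, u_from=oz, u_to=lb)
<< 6749/16
>> almanac.lunge(n=-25)
<< 2143-05-04
>> almanac.pin(d=1839-03-20)
<< 1839-03-20
>> almanac.drift(n=3)
<< 1839-03-23
>> almanac.weekday()
<< Saturday
>> unitron.asunit(v=-72, u_from=g, u_to=lb)
<< -7200000/45359237
>> unitron.asunit(v=-198, u_from=K, u_to=F)
<< -81607/100
>> almanac.drift(n=-95)
<< 1838-12-18
>> almanac.pin(d=2165-07-24)
<< 2165-07-24
>> almanac.pin(d=1942-12-07)
<< 1942-12-07
>> unitron.asunit(v=-8535, u_from=kg, u_to=oz)
<< -13656000000000/45359237
>> almanac.closeout()
<< 1942-12-31


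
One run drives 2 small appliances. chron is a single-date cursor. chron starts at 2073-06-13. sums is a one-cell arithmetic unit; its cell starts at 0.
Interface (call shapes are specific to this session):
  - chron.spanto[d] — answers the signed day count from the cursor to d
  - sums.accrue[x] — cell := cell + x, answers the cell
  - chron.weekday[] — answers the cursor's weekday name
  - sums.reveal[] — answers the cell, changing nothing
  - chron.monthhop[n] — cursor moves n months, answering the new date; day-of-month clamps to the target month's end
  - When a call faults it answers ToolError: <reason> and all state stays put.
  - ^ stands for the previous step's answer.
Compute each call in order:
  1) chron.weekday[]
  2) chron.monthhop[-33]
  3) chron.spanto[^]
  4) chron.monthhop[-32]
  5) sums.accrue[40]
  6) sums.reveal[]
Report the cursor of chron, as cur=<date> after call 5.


-- 1. chron.weekday() -> Tuesday
-- 2. chron.monthhop(n=-33) -> 2070-09-13
-- 3. chron.spanto(d=^) -> 0
-- 4. chron.monthhop(n=-32) -> 2068-01-13
-- 5. sums.accrue(x=40) -> 40
-- 6. sums.reveal() -> 40

Answer: cur=2068-01-13


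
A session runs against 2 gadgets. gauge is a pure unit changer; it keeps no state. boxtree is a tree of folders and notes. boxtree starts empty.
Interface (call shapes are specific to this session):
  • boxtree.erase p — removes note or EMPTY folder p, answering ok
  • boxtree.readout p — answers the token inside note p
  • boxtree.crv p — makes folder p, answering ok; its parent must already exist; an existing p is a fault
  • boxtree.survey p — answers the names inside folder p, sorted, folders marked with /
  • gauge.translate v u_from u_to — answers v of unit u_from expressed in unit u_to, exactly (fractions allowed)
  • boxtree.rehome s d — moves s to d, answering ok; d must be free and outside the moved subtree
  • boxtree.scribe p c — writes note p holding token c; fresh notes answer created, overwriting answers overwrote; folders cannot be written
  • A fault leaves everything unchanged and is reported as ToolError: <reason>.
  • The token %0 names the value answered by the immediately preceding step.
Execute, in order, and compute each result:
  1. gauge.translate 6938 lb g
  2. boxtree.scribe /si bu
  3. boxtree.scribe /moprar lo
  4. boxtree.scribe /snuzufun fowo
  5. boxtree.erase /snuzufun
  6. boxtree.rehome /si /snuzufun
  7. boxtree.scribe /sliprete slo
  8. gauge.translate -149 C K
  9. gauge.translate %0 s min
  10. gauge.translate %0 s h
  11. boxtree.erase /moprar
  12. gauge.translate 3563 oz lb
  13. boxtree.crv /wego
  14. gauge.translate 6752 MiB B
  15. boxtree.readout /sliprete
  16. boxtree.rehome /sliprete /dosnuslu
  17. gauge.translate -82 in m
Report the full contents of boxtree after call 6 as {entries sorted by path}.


-- translate(v='6938', u_from='lb', u_to='g') -> 157351193153/50000
-- scribe(p='/si', c='bu') -> created
-- scribe(p='/moprar', c='lo') -> created
-- scribe(p='/snuzufun', c='fowo') -> created
-- erase(p='/snuzufun') -> ok
-- rehome(s='/si', d='/snuzufun') -> ok
-- scribe(p='/sliprete', c='slo') -> created
-- translate(v='-149', u_from='C', u_to='K') -> 2483/20
-- translate(v='%0', u_from='s', u_to='min') -> 2483/1200
-- translate(v='%0', u_from='s', u_to='h') -> 2483/4320000
-- erase(p='/moprar') -> ok
-- translate(v='3563', u_from='oz', u_to='lb') -> 3563/16
-- crv(p='/wego') -> ok
-- translate(v='6752', u_from='MiB', u_to='B') -> 7079985152
-- readout(p='/sliprete') -> slo
-- rehome(s='/sliprete', d='/dosnuslu') -> ok
-- translate(v='-82', u_from='in', u_to='m') -> -5207/2500

Answer: {moprar=lo, snuzufun=bu}


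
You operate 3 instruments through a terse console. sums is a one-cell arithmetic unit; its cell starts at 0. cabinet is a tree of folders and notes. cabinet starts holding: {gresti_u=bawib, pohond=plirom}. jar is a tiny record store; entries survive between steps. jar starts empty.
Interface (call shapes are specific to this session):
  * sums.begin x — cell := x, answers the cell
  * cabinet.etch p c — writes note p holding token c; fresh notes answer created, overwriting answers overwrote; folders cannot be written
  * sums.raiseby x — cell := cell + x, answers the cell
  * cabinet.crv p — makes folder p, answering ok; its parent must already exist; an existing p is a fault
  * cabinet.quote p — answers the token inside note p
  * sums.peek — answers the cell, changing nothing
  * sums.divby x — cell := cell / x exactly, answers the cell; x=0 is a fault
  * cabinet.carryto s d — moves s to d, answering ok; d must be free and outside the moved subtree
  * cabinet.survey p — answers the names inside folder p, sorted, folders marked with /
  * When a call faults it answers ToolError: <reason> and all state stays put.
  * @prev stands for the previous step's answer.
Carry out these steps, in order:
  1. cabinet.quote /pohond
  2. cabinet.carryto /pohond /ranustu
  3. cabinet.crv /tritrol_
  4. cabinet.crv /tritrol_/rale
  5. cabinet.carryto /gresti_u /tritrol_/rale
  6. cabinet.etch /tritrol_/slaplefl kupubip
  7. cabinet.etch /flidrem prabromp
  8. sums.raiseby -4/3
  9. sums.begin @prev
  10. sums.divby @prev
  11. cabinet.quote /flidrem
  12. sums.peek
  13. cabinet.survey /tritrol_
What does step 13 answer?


Answer: [rale/, slaplefl]

Derivation:
> quote p='/pohond'
  plirom
> carryto s='/pohond' d='/ranustu'
  ok
> crv p='/tritrol_'
  ok
> crv p='/tritrol_/rale'
  ok
> carryto s='/gresti_u' d='/tritrol_/rale'
  ToolError: exists
> etch p='/tritrol_/slaplefl' c='kupubip'
  created
> etch p='/flidrem' c='prabromp'
  created
> raiseby x='-4/3'
  -4/3
> begin x='@prev'
  -4/3
> divby x='@prev'
  1
> quote p='/flidrem'
  prabromp
> peek
  1
> survey p='/tritrol_'
  [rale/, slaplefl]


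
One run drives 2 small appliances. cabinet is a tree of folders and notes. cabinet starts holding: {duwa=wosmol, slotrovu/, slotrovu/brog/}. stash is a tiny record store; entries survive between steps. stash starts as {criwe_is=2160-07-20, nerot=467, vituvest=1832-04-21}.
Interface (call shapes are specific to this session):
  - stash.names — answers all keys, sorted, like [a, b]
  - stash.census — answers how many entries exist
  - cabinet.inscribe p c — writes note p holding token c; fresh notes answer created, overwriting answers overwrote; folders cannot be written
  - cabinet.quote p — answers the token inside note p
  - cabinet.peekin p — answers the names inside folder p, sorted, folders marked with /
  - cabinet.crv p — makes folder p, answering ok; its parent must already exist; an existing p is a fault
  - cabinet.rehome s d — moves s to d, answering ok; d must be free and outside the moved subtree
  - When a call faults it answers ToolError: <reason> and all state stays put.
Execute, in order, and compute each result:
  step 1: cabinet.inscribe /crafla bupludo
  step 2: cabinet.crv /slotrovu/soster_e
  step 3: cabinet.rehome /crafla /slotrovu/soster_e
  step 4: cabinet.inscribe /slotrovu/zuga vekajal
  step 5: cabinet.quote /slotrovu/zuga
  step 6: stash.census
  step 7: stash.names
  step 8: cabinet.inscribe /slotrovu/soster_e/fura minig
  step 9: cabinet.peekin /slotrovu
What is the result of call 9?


Answer: [brog/, soster_e/, zuga]

Derivation:
-- 1. cabinet.inscribe(p=/crafla, c=bupludo) -> created
-- 2. cabinet.crv(p=/slotrovu/soster_e) -> ok
-- 3. cabinet.rehome(s=/crafla, d=/slotrovu/soster_e) -> ToolError: exists
-- 4. cabinet.inscribe(p=/slotrovu/zuga, c=vekajal) -> created
-- 5. cabinet.quote(p=/slotrovu/zuga) -> vekajal
-- 6. stash.census() -> 3
-- 7. stash.names() -> [criwe_is, nerot, vituvest]
-- 8. cabinet.inscribe(p=/slotrovu/soster_e/fura, c=minig) -> created
-- 9. cabinet.peekin(p=/slotrovu) -> [brog/, soster_e/, zuga]


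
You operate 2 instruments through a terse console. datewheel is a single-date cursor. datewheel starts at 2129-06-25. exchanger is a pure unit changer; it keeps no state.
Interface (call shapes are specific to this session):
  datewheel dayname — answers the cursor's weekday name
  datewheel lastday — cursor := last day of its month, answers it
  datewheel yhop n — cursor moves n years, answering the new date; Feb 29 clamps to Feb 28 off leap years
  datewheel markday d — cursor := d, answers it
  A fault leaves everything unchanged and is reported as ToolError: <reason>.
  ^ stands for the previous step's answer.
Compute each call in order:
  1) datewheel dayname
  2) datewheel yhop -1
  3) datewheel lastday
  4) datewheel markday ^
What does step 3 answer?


Answer: 2128-06-30

Derivation:
Act: datewheel dayname[]
Obs: Saturday
Act: datewheel yhop[n='-1']
Obs: 2128-06-25
Act: datewheel lastday[]
Obs: 2128-06-30
Act: datewheel markday[d='^']
Obs: 2128-06-30


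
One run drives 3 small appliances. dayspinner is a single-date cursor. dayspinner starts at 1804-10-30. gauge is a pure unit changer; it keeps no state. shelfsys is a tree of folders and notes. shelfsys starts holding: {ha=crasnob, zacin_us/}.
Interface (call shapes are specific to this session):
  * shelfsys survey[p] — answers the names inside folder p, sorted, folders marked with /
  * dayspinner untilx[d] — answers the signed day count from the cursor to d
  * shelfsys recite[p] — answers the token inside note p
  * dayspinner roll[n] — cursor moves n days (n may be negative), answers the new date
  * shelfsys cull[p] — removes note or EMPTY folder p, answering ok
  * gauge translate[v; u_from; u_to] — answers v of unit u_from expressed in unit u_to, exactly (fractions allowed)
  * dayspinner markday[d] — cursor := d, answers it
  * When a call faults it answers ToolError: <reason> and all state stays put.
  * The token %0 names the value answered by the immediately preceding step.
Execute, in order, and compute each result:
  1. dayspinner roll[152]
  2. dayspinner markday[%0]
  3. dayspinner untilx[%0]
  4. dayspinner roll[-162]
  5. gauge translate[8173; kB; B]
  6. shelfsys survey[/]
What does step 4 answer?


Answer: 1804-10-20

Derivation:
Do: dayspinner roll[n→152]
See: 1805-03-31
Do: dayspinner markday[d→%0]
See: 1805-03-31
Do: dayspinner untilx[d→%0]
See: 0
Do: dayspinner roll[n→-162]
See: 1804-10-20
Do: gauge translate[v→8173; u_from→kB; u_to→B]
See: 8173000
Do: shelfsys survey[p→/]
See: [ha, zacin_us/]


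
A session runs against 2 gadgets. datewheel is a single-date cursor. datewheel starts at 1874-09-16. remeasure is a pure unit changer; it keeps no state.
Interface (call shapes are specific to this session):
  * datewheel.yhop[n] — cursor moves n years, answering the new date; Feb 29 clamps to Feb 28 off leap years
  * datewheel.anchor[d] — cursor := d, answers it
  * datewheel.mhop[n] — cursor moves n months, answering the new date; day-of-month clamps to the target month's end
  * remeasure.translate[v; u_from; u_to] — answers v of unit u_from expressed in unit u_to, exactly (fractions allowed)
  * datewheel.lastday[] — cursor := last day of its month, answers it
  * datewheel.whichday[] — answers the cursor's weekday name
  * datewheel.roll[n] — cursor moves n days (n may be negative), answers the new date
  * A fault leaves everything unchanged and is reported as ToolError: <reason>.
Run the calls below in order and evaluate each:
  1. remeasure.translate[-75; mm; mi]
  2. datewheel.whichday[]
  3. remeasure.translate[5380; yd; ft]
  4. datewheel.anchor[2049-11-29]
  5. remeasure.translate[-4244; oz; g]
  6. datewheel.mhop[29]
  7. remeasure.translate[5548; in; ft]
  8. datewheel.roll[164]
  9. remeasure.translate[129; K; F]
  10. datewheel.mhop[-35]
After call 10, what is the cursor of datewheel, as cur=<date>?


Do: translate[v: -75; u_from: mm; u_to: mi]
See: -25/536448
Do: whichday[]
See: Wednesday
Do: translate[v: 5380; u_from: yd; u_to: ft]
See: 16140
Do: anchor[d: 2049-11-29]
See: 2049-11-29
Do: translate[v: -4244; u_from: oz; u_to: g]
See: -48126150457/400000
Do: mhop[n: 29]
See: 2052-04-29
Do: translate[v: 5548; u_from: in; u_to: ft]
See: 1387/3
Do: roll[n: 164]
See: 2052-10-10
Do: translate[v: 129; u_from: K; u_to: F]
See: -22747/100
Do: mhop[n: -35]
See: 2049-11-10

Answer: cur=2049-11-10


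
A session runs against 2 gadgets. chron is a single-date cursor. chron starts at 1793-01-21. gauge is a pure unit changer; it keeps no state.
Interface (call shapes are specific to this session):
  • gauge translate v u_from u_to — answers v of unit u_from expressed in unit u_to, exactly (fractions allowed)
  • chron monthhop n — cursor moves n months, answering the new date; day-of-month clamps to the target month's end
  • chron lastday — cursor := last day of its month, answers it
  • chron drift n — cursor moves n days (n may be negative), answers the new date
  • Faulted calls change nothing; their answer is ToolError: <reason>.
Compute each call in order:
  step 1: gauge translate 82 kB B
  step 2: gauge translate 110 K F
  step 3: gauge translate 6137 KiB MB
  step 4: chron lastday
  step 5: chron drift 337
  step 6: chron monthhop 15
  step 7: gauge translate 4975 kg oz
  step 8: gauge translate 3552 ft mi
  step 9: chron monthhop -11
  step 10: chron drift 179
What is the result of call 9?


Answer: 1794-05-03

Derivation:
Now I run gauge translate passing v→82, u_from→kB, u_to→B, giving 82000.
I try gauge translate passing v→110, u_from→K, u_to→F, and observe -26167/100.
Now I run gauge translate passing v→6137, u_from→KiB, u_to→MB, and get 98192/15625.
Invoking chron lastday, and get 1793-01-31.
Invoking chron drift passing n→337, which returns 1794-01-03.
Calling chron monthhop passing n→15, and get 1795-04-03.
I run gauge translate passing v→4975, u_from→kg, u_to→oz, giving 7960000000000/45359237.
I use gauge translate passing v→3552, u_from→ft, u_to→mi, giving 37/55.
I run chron monthhop passing n→-11, and observe 1794-05-03.
Then chron drift passing n→179: 1794-10-29.
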